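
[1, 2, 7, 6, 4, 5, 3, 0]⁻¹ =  [7, 0, 1, 6, 4, 5, 3, 2]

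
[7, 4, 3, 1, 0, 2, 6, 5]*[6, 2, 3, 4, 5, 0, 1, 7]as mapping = [0→7, 1→5, 2→4, 3→2, 4→6, 5→3, 6→1, 7→0]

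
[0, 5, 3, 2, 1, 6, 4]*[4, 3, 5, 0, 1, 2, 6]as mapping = [0→4, 1→2, 2→0, 3→5, 4→3, 5→6, 6→1]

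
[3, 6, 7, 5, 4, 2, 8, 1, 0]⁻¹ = [8, 7, 5, 0, 4, 3, 1, 2, 6]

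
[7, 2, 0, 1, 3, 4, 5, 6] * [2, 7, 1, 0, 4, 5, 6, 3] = [3, 1, 2, 7, 0, 4, 5, 6]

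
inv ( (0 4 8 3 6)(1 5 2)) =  (0 6 3 8 4)(1 2 5)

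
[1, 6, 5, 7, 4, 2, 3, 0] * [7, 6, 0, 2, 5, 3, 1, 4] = [6, 1, 3, 4, 5, 0, 2, 7]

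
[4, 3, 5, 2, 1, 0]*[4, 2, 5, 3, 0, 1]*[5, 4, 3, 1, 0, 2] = [5, 1, 4, 2, 3, 0]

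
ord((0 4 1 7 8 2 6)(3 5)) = 14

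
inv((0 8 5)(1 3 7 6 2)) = (0 5 8)(1 2 6 7 3)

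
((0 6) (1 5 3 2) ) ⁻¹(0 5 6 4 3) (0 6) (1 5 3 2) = (0 4 2 6 3) 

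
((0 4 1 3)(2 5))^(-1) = (0 3 1 4)(2 5)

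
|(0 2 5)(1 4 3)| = 3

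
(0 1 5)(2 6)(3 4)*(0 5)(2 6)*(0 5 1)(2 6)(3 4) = (1 5)(2 6)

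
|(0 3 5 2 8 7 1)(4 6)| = 14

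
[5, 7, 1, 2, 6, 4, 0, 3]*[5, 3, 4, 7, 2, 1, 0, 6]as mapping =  [0→1, 1→6, 2→3, 3→4, 4→0, 5→2, 6→5, 7→7]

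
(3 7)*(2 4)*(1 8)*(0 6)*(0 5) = (0 6 5)(1 8)(2 4)(3 7)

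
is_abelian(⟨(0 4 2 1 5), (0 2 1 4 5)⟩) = no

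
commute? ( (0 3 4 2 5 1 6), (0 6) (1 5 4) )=no: (0 3 4 2 5 1 6)*(0 6) (1 5 4)=(0 3 1) (2 4), (0 6) (1 5 4)*(0 3 4 2 5 1 6)=(2 5) (3 4 6) 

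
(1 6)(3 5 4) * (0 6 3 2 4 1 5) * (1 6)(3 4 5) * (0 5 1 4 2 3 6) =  (0 4 3 5)(1 2)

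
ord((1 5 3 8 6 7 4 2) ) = 8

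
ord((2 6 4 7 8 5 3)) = 7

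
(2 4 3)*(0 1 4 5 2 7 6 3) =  (0 1 4)(2 5)(3 7 6)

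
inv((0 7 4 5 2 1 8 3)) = (0 3 8 1 2 5 4 7)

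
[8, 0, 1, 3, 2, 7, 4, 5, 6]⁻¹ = [1, 2, 4, 3, 6, 7, 8, 5, 0]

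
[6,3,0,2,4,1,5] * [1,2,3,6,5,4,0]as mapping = [0→0,1→6,2→1,3→3,4→5,5→2,6→4]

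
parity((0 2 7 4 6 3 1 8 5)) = even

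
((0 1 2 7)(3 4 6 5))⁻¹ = (0 7 2 1)(3 5 6 4)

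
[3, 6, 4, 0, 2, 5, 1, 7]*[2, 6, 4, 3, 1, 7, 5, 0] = [3, 5, 1, 2, 4, 7, 6, 0]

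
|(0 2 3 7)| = 4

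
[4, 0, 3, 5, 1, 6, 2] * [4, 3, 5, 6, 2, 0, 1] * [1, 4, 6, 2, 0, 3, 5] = [6, 0, 5, 1, 2, 4, 3]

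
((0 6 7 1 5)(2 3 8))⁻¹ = (0 5 1 7 6)(2 8 3)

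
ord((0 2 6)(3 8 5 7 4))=15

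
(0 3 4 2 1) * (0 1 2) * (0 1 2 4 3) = (1 2 4)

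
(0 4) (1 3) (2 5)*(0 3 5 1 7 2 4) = (1 5 4 3 7 2) 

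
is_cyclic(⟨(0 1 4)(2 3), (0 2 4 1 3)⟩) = no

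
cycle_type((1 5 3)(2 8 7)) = 3^2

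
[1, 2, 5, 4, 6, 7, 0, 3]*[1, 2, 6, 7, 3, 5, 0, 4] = [2, 6, 5, 3, 0, 4, 1, 7] 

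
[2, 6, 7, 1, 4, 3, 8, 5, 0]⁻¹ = [8, 3, 0, 5, 4, 7, 1, 2, 6]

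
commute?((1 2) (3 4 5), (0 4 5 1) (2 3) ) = no:(1 2) (3 4 5)*(0 4 5 1) (2 3) = (0 4 1 3 5 2), (0 4 5 1) (2 3)*(1 2) (3 4 5) = (0 5 2 4 3 1) 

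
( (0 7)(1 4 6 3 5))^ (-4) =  (1 4 6 3 5)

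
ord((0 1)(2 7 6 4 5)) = 10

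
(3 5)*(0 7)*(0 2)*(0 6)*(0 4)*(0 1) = (0 7 2 6 4 1)(3 5)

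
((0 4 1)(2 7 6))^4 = (0 4 1)(2 7 6)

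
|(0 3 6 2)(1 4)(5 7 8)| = 12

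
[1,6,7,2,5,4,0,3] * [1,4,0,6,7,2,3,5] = [4,3,5,0,2,7,1,6]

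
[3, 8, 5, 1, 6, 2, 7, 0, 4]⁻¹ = [7, 3, 5, 0, 8, 2, 4, 6, 1]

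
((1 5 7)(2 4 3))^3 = ()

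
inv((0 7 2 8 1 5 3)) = (0 3 5 1 8 2 7)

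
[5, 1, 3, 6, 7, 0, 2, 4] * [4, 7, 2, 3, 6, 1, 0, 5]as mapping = [0→1, 1→7, 2→3, 3→0, 4→5, 5→4, 6→2, 7→6]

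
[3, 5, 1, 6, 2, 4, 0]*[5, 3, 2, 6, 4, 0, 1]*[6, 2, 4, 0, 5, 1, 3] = [3, 6, 0, 2, 4, 5, 1]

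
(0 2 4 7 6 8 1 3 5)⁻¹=(0 5 3 1 8 6 7 4 2)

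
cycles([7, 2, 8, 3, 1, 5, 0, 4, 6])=(0 7 4 1 2 8 6)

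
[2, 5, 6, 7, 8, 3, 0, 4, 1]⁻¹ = [6, 8, 0, 5, 7, 1, 2, 3, 4]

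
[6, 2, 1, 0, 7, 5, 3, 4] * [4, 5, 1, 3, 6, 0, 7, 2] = [7, 1, 5, 4, 2, 0, 3, 6]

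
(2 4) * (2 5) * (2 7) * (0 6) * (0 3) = (0 6 3)(2 4 5 7)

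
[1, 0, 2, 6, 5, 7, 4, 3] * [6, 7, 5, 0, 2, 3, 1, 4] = [7, 6, 5, 1, 3, 4, 2, 0]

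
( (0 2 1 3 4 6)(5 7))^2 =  (0 1 4)(2 3 6)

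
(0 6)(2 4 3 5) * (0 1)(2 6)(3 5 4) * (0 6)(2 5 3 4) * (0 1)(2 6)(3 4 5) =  (0 3 6)(1 2 5)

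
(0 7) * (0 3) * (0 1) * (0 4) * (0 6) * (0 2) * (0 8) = (0 7 3 1 4 6 2 8)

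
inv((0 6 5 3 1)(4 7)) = (0 1 3 5 6)(4 7)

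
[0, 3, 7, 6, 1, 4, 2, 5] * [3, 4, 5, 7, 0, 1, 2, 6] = [3, 7, 6, 2, 4, 0, 5, 1]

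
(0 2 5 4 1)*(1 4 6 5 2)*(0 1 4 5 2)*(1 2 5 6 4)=(0 1 2)(4 6 5)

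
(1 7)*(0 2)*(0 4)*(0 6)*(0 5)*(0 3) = (0 2 4 6 5 3)(1 7)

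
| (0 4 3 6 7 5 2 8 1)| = 9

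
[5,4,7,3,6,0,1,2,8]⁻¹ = [5,6,7,3,1,0,4,2,8]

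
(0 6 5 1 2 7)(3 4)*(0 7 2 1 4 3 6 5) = (0 5 4 6)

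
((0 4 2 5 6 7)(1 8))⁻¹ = (0 7 6 5 2 4)(1 8)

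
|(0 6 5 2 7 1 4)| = 7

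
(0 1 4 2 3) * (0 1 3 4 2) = (0 3 1 2 4)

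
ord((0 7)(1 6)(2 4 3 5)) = 4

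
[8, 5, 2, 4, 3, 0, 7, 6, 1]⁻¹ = [5, 8, 2, 4, 3, 1, 7, 6, 0]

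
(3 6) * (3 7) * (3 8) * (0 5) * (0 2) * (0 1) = (0 5 2 1)(3 6 7 8)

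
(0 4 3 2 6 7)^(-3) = (0 2)(3 7)(4 6)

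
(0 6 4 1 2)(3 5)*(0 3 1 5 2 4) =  (0 6)(1 4 5)(2 3)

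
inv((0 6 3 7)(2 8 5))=(0 7 3 6)(2 5 8)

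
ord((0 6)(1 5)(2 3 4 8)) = 4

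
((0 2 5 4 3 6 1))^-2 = (0 6 4 2 1 3 5)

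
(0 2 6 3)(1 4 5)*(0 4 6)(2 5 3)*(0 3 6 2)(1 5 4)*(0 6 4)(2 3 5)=(1 3)(2 5)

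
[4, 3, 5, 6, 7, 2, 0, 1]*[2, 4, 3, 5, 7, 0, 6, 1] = [7, 5, 0, 6, 1, 3, 2, 4]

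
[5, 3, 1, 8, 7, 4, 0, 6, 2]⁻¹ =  [6, 2, 8, 1, 5, 0, 7, 4, 3]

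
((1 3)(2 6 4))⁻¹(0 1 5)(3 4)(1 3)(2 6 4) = (0 3 5)(1 2)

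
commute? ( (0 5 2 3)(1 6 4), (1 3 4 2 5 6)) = no: (0 5 2 3)(1 6 4)*(1 3 4 2 5 6) = (0 6 2 4 3), (1 3 4 2 5 6)*(0 5 2 3)(1 6 4) = (0 5 4 3 1)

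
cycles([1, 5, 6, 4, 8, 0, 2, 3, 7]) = (0 1 5)(2 6)(3 4 8 7)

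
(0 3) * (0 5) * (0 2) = (0 3 5 2)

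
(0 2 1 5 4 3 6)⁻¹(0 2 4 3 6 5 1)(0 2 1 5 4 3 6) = (0 4 5 2 1 3 6)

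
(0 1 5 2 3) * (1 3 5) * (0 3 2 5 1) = (0 2 1)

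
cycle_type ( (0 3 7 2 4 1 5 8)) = 8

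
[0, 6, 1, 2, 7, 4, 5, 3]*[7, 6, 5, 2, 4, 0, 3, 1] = [7, 3, 6, 5, 1, 4, 0, 2]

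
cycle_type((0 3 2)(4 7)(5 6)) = 2^2.3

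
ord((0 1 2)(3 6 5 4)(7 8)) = 12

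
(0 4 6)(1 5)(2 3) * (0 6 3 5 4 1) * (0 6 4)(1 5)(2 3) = (0 5 6 4 2 1)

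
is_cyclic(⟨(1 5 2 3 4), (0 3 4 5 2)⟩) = no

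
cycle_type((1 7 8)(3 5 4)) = 3^2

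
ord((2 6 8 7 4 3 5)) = 7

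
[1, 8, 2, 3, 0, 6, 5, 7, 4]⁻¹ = [4, 0, 2, 3, 8, 6, 5, 7, 1]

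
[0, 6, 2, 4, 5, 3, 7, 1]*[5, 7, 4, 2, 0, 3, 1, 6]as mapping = [0→5, 1→1, 2→4, 3→0, 4→3, 5→2, 6→6, 7→7]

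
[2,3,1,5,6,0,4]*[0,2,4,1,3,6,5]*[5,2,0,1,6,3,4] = [6,2,0,4,3,5,1]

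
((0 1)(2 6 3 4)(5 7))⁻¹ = (0 1)(2 4 3 6)(5 7)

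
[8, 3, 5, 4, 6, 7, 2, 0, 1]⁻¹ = [7, 8, 6, 1, 3, 2, 4, 5, 0]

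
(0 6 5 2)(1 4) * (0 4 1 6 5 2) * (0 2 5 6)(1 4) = (0 6 5 2 1 4)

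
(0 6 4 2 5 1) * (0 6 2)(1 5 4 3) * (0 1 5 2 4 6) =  (0 4 1)(2 6 3 5)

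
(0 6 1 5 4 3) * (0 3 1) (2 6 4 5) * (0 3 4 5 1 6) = (0 5 1 2) (3 4 6) 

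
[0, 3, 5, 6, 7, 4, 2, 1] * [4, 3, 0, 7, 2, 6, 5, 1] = [4, 7, 6, 5, 1, 2, 0, 3]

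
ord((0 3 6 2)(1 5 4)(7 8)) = 12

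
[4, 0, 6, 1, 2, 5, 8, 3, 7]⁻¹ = [1, 3, 4, 7, 0, 5, 2, 8, 6]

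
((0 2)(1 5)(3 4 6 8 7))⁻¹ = (0 2)(1 5)(3 7 8 6 4)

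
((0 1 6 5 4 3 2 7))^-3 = (0 3 6 7 4 1 2 5)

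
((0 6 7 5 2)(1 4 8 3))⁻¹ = (0 2 5 7 6)(1 3 8 4)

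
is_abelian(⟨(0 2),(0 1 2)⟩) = no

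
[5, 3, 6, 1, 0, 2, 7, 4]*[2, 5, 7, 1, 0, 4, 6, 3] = [4, 1, 6, 5, 2, 7, 3, 0]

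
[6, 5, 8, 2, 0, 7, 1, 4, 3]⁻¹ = [4, 6, 3, 8, 7, 1, 0, 5, 2]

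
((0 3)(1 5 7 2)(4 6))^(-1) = (0 3)(1 2 7 5)(4 6)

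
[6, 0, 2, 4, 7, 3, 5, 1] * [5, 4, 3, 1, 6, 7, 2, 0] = [2, 5, 3, 6, 0, 1, 7, 4]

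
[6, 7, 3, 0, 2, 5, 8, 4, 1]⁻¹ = [3, 8, 4, 2, 7, 5, 0, 1, 6]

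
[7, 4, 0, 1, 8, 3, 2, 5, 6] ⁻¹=[2, 3, 6, 5, 1, 7, 8, 0, 4] 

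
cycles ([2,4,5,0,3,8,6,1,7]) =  (0 2 5 8 7 1 4 3)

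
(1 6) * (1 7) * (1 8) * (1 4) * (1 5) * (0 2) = (0 2)(1 6 7 8 4 5)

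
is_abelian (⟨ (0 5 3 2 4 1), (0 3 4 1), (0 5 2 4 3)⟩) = no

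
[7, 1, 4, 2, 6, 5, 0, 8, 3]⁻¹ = [6, 1, 3, 8, 2, 5, 4, 0, 7]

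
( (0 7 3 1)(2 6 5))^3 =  (0 1 3 7)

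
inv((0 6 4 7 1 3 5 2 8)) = (0 8 2 5 3 1 7 4 6)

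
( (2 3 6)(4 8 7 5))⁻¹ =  (2 6 3)(4 5 7 8)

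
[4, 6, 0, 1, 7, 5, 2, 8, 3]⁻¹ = [2, 3, 6, 8, 0, 5, 1, 4, 7]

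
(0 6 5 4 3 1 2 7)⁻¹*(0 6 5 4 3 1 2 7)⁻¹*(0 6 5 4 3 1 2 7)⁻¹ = (0 1 5 7 3 6 2 4)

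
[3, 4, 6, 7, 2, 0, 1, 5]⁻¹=[5, 6, 4, 0, 1, 7, 2, 3]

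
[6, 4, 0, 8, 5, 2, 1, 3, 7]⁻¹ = [2, 6, 5, 7, 1, 4, 0, 8, 3]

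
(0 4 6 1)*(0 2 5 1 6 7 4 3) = (0 3) (1 2 5) (4 7) 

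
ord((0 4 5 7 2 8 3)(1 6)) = 14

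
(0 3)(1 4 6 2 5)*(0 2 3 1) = (0 1 4 6 3 2 5)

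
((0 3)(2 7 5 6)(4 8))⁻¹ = (0 3)(2 6 5 7)(4 8)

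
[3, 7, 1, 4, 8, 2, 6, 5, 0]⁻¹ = [8, 2, 5, 0, 3, 7, 6, 1, 4]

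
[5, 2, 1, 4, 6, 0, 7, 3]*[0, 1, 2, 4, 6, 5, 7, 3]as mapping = [0→5, 1→2, 2→1, 3→6, 4→7, 5→0, 6→3, 7→4]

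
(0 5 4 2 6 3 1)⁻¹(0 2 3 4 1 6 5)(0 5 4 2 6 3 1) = (0 3 4 5 6 1 2)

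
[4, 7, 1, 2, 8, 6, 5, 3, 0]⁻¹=[8, 2, 3, 7, 0, 6, 5, 1, 4]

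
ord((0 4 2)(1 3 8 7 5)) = 15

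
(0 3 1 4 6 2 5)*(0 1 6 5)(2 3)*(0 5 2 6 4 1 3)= (0 6)(2 5 3 4)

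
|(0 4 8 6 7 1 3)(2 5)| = 14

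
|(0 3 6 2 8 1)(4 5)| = 6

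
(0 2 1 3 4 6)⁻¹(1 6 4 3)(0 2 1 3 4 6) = (0 6 4 3)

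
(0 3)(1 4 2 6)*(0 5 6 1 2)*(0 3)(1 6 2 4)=(2 6 4 3 5)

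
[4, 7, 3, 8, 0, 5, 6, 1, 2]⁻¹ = [4, 7, 8, 2, 0, 5, 6, 1, 3]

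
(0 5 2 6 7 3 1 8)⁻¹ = (0 8 1 3 7 6 2 5)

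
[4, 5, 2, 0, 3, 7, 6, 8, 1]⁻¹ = [3, 8, 2, 4, 0, 1, 6, 5, 7]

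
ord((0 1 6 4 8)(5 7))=10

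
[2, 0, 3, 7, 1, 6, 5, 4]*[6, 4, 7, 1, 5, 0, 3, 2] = [7, 6, 1, 2, 4, 3, 0, 5]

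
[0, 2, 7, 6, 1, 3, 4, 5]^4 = [0, 3, 6, 2, 5, 1, 7, 4]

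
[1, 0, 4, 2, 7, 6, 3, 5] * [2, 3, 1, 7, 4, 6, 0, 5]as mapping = [0→3, 1→2, 2→4, 3→1, 4→5, 5→0, 6→7, 7→6]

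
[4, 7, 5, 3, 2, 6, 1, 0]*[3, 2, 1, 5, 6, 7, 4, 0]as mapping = [0→6, 1→0, 2→7, 3→5, 4→1, 5→4, 6→2, 7→3]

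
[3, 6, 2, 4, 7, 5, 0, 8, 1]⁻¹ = [6, 8, 2, 0, 3, 5, 1, 4, 7]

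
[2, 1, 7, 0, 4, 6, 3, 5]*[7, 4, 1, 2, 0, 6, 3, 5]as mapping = [0→1, 1→4, 2→5, 3→7, 4→0, 5→3, 6→2, 7→6]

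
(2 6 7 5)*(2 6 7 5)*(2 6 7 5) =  (2 5 7 6)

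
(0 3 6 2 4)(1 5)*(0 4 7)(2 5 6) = (0 3 2 7)(1 6 5)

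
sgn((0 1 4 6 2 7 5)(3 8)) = -1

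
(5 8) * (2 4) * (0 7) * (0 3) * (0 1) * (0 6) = (0 7 3 1 6)(2 4)(5 8)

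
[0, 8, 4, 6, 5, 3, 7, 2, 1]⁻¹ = [0, 8, 7, 5, 2, 4, 3, 6, 1]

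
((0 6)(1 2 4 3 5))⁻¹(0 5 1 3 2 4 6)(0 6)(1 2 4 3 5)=(0 6 1 2 5 4 3)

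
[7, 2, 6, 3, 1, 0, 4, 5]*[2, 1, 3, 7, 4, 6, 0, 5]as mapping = [0→5, 1→3, 2→0, 3→7, 4→1, 5→2, 6→4, 7→6]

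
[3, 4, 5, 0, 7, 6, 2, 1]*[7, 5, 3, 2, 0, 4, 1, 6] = [2, 0, 4, 7, 6, 1, 3, 5]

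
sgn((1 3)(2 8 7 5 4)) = -1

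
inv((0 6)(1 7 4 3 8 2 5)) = (0 6)(1 5 2 8 3 4 7)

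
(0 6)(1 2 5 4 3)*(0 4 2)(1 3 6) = (0 1)(2 5)(4 6)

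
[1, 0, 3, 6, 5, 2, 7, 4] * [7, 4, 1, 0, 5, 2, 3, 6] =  [4, 7, 0, 3, 2, 1, 6, 5]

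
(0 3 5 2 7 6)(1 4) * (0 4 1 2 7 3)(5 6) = (2 3 6 4)(5 7)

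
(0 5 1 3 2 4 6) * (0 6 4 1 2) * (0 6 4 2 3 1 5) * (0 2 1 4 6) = (0 2 5 3)(1 4)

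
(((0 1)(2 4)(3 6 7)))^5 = (0 1)(2 4)(3 7 6)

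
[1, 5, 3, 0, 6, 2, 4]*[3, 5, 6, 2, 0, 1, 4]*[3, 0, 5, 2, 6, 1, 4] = [1, 0, 5, 2, 6, 4, 3]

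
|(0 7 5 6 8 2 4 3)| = 8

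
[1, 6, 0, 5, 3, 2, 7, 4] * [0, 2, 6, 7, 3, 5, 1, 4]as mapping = [0→2, 1→1, 2→0, 3→5, 4→7, 5→6, 6→4, 7→3]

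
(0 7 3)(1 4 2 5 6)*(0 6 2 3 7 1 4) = (0 1)(2 5)(3 6 4)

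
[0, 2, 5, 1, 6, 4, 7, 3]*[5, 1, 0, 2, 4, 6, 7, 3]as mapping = [0→5, 1→0, 2→6, 3→1, 4→7, 5→4, 6→3, 7→2]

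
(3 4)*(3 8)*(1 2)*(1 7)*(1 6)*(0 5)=(0 5)(1 2 7 6)(3 4 8)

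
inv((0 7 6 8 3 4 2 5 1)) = (0 1 5 2 4 3 8 6 7)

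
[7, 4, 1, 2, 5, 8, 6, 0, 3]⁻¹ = [7, 2, 3, 8, 1, 4, 6, 0, 5]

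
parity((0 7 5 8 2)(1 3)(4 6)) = even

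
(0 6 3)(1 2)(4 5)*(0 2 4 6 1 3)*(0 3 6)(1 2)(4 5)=(0 2 6 3 1 5)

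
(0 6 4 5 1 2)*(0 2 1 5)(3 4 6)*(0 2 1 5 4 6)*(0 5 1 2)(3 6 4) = (0 6 5 3 4)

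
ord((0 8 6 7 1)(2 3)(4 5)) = 10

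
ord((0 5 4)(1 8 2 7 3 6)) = 6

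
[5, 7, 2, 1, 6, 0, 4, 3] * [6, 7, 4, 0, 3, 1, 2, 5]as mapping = [0→1, 1→5, 2→4, 3→7, 4→2, 5→6, 6→3, 7→0]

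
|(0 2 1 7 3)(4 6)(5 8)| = 10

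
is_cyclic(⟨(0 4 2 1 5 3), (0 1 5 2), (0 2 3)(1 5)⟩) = no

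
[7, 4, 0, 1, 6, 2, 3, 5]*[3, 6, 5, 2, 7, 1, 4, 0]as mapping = [0→0, 1→7, 2→3, 3→6, 4→4, 5→5, 6→2, 7→1]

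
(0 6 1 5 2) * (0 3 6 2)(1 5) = (0 2 3 6 5)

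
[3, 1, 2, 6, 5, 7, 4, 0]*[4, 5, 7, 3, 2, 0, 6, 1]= [3, 5, 7, 6, 0, 1, 2, 4]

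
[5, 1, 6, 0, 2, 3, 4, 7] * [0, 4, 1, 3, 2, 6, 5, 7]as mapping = [0→6, 1→4, 2→5, 3→0, 4→1, 5→3, 6→2, 7→7]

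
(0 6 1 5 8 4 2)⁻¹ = (0 2 4 8 5 1 6)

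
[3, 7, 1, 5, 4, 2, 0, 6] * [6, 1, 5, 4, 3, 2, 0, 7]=[4, 7, 1, 2, 3, 5, 6, 0]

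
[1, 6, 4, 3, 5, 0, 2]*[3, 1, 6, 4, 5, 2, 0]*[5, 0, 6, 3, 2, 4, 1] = [0, 5, 4, 2, 6, 3, 1]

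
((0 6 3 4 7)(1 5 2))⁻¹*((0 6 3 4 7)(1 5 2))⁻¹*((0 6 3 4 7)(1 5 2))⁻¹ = (0 3 7 6 4)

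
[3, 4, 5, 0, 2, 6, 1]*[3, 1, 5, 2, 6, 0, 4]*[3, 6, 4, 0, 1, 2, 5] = [4, 5, 3, 0, 2, 1, 6]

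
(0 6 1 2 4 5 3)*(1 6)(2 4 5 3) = (0 1 4 3)(2 5)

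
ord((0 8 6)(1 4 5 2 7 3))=6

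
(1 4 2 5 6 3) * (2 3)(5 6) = (1 4 3)(2 6)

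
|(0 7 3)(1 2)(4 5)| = 6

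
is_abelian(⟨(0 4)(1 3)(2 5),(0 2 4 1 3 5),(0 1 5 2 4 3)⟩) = no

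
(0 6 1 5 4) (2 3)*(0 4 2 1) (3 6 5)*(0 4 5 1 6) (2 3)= (0 1 2) (3 6 4 5) 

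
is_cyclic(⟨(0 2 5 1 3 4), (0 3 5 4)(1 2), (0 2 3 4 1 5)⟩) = no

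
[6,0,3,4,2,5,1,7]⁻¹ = [1,6,4,2,3,5,0,7]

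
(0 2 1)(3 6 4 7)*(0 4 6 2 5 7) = (0 5 7 3 2 1 4)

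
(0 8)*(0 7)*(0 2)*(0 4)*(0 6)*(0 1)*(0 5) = (0 8 7 2 4 6 1 5)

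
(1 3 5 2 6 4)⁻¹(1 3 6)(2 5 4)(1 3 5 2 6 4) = (1 6 2)(3 5 4)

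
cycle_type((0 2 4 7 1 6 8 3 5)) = 9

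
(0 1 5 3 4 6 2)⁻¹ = (0 2 6 4 3 5 1)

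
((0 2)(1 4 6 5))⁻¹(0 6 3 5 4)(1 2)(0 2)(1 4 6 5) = (0 4)(1 6 2 5 3)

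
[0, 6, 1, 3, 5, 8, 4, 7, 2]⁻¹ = [0, 2, 8, 3, 6, 4, 1, 7, 5]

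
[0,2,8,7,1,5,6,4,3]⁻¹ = [0,4,1,8,7,5,6,3,2]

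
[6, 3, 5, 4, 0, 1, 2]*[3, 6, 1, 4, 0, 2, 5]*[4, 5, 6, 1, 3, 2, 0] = [2, 3, 6, 4, 1, 0, 5]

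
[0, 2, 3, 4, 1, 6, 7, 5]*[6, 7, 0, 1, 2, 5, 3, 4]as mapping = [0→6, 1→0, 2→1, 3→2, 4→7, 5→3, 6→4, 7→5]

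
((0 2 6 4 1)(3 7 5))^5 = (3 5 7)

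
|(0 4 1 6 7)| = 5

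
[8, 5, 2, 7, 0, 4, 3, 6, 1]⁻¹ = [4, 8, 2, 6, 5, 1, 7, 3, 0]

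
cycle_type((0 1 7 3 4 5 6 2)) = 8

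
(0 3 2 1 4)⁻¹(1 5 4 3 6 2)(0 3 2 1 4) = (0 2 6 1 4 5)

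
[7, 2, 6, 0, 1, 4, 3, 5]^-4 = [1, 0, 7, 4, 3, 6, 5, 2]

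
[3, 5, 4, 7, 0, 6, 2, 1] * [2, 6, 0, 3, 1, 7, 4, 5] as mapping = [0→3, 1→7, 2→1, 3→5, 4→2, 5→4, 6→0, 7→6] 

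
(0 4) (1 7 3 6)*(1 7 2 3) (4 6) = (0 6 7 1 2 3 4) 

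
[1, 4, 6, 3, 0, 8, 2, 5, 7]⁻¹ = [4, 0, 6, 3, 1, 7, 2, 8, 5]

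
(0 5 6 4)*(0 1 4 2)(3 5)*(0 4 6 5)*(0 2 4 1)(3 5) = (0 5 3 2 1 6 4)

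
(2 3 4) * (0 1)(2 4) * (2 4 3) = (0 1)(3 4)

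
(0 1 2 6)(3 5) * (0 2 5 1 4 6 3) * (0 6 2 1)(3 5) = (0 4 2 5 6 1 3)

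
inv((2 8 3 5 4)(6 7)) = (2 4 5 3 8)(6 7)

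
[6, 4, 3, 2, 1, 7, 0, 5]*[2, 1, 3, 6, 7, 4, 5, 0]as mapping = [0→5, 1→7, 2→6, 3→3, 4→1, 5→0, 6→2, 7→4]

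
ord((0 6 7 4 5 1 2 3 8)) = 9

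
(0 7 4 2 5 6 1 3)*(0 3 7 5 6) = (0 5)(1 7 4 2 6)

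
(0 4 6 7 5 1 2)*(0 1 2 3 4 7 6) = (0 7 5 2 1 3 4)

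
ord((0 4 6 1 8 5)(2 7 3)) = 6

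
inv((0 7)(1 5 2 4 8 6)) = (0 7)(1 6 8 4 2 5)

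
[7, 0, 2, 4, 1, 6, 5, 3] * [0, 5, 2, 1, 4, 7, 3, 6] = [6, 0, 2, 4, 5, 3, 7, 1]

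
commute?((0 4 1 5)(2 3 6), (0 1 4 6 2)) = no:(0 4 1 5)(2 3 6)*(0 1 4 6 2) = (0 6)(1 5)(2 3), (0 1 4 6 2)*(0 4 1 5)(2 3 6) = (0 5)(2 4)(3 6)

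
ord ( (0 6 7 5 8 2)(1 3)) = 6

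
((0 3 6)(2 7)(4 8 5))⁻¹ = (0 6 3)(2 7)(4 5 8)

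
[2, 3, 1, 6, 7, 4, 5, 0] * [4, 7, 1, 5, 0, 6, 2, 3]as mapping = [0→1, 1→5, 2→7, 3→2, 4→3, 5→0, 6→6, 7→4]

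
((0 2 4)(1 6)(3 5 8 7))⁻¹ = (0 4 2)(1 6)(3 7 8 5)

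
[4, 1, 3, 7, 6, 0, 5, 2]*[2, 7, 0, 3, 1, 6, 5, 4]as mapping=[0→1, 1→7, 2→3, 3→4, 4→5, 5→2, 6→6, 7→0]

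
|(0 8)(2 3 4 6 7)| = 10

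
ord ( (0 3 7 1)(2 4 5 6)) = 4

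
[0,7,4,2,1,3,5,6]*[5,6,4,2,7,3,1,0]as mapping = [0→5,1→0,2→7,3→4,4→6,5→2,6→3,7→1]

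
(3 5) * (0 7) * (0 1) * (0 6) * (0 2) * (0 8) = (0 7 1 6 2 8)(3 5)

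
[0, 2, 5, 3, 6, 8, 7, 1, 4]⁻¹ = [0, 7, 1, 3, 8, 2, 4, 6, 5]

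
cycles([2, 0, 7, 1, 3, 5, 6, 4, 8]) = (0 2 7 4 3 1)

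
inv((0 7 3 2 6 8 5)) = (0 5 8 6 2 3 7)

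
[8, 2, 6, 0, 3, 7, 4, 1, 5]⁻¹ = [3, 7, 1, 4, 6, 8, 2, 5, 0]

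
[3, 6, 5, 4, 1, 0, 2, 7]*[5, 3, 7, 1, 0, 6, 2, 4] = [1, 2, 6, 0, 3, 5, 7, 4]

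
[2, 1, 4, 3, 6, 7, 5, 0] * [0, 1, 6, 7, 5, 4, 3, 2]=[6, 1, 5, 7, 3, 2, 4, 0]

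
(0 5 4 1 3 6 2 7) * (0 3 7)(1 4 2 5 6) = (0 6 5 2)(1 7 3)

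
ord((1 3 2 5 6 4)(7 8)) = 6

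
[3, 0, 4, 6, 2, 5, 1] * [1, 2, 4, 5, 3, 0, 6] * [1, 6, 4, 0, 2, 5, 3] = [5, 6, 0, 3, 2, 1, 4]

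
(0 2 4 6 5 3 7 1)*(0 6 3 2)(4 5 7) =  (1 6 7)(2 5)(3 4)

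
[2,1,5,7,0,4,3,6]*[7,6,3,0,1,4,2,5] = [3,6,4,5,7,1,0,2]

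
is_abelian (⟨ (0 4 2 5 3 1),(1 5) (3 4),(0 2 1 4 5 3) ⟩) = no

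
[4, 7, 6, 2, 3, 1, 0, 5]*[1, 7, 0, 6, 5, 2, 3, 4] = [5, 4, 3, 0, 6, 7, 1, 2]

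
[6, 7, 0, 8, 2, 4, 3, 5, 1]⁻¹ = [2, 8, 4, 6, 5, 7, 0, 1, 3]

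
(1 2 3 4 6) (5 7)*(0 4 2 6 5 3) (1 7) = (0 4 5 1 6 7 3 2) 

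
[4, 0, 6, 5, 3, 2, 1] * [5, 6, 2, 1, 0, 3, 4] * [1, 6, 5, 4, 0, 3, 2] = [1, 3, 0, 4, 6, 5, 2]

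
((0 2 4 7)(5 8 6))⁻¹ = (0 7 4 2)(5 6 8)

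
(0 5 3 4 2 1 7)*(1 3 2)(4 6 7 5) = (0 4 1 5 2 3 6 7)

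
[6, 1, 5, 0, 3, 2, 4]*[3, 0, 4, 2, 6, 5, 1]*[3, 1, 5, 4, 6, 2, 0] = [1, 3, 2, 4, 5, 6, 0]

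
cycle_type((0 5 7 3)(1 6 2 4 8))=4.5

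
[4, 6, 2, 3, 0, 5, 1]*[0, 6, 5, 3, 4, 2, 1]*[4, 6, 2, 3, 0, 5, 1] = [0, 6, 5, 3, 4, 2, 1]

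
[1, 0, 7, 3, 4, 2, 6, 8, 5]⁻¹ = [1, 0, 5, 3, 4, 8, 6, 2, 7]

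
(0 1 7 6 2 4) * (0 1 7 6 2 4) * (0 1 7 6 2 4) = (0 6)(1 2)(4 7)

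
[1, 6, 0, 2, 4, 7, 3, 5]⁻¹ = [2, 0, 3, 6, 4, 7, 1, 5]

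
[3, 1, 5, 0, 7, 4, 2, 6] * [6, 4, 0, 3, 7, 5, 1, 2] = [3, 4, 5, 6, 2, 7, 0, 1]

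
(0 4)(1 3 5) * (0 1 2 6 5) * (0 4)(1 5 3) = (2 6 3 4 5)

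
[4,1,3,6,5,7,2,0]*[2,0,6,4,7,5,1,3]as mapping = [0→7,1→0,2→4,3→1,4→5,5→3,6→6,7→2]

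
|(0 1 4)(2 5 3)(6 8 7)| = 3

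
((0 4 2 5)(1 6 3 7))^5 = (0 4 2 5)(1 6 3 7)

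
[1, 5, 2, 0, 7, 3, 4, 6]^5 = [1, 5, 2, 0, 6, 3, 7, 4]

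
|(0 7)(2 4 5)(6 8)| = 6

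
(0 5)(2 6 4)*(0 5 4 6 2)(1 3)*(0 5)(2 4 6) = (0 6 2 4 5)(1 3)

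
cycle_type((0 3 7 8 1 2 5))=7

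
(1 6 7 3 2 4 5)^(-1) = (1 5 4 2 3 7 6)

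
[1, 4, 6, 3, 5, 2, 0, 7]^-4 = [4, 5, 0, 3, 2, 6, 1, 7]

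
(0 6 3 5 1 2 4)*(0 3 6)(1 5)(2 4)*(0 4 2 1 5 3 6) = (0 4 6)(1 2)(3 5)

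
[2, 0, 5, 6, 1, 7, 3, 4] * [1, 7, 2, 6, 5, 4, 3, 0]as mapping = [0→2, 1→1, 2→4, 3→3, 4→7, 5→0, 6→6, 7→5]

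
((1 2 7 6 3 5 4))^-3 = (1 3 2 5 7 4 6)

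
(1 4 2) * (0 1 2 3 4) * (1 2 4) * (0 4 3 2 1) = (0 1 4 2 3)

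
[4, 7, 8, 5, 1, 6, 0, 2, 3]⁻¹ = [6, 4, 7, 8, 0, 3, 5, 1, 2]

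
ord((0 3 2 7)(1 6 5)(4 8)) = 12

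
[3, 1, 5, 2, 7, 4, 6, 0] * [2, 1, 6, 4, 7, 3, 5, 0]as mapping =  [0→4, 1→1, 2→3, 3→6, 4→0, 5→7, 6→5, 7→2]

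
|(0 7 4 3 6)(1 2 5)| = 15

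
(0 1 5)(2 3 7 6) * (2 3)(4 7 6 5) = (0 1 4 7 5)(3 6)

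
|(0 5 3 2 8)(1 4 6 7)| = 20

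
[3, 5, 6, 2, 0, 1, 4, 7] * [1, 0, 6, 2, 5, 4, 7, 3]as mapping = [0→2, 1→4, 2→7, 3→6, 4→1, 5→0, 6→5, 7→3]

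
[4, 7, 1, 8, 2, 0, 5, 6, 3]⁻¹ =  [5, 2, 4, 8, 0, 6, 7, 1, 3]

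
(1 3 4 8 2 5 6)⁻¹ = (1 6 5 2 8 4 3)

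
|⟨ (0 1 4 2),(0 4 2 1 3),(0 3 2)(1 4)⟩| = 120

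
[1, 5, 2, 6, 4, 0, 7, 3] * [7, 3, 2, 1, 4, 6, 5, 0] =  [3, 6, 2, 5, 4, 7, 0, 1]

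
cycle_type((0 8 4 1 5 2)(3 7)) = 2.6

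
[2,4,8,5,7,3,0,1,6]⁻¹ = [6,7,0,5,1,3,8,4,2]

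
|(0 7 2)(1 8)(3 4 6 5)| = 12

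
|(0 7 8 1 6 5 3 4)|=8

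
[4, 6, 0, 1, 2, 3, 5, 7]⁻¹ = [2, 3, 4, 5, 0, 6, 1, 7]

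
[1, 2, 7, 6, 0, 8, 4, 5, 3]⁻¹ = [4, 0, 1, 8, 6, 7, 3, 2, 5]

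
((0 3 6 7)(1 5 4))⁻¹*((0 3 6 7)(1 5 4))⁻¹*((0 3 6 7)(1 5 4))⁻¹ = (0 3 6 7)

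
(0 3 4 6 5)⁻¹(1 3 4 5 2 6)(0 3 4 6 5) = (0 2 5 1 4 6)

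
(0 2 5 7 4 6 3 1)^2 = (0 5 4 3)(1 2 7 6)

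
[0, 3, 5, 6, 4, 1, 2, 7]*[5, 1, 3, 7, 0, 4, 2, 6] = [5, 7, 4, 2, 0, 1, 3, 6]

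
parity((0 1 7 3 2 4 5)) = even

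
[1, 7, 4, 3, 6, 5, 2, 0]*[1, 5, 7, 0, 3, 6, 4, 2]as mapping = [0→5, 1→2, 2→3, 3→0, 4→4, 5→6, 6→7, 7→1]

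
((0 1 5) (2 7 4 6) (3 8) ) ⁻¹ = (0 5 1) (2 6 4 7) (3 8) 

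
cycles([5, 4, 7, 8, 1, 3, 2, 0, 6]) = (0 5 3 8 6 2 7)(1 4)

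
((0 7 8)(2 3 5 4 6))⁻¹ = (0 8 7)(2 6 4 5 3)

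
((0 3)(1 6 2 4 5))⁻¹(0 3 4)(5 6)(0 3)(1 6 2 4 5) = (0 5 3)(1 2)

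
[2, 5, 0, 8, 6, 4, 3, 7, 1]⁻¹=[2, 8, 0, 6, 5, 1, 4, 7, 3]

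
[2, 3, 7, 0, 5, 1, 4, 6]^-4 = [4, 7, 5, 6, 0, 2, 3, 1]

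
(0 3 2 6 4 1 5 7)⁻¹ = (0 7 5 1 4 6 2 3)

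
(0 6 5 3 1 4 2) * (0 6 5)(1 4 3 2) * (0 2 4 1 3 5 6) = (0 6 2)(1 5 4 3)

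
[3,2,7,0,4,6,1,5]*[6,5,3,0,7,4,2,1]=[0,3,1,6,7,2,5,4]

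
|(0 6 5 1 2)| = 5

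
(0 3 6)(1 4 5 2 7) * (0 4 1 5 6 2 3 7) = (0 7 5 3 2)(4 6)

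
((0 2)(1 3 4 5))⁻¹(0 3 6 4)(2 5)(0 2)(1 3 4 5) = (0 1)(2 4 6 5)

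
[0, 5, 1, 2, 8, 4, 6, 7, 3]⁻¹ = [0, 2, 3, 8, 5, 1, 6, 7, 4]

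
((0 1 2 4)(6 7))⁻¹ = (0 4 2 1)(6 7)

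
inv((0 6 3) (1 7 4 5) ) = (0 3 6) (1 5 4 7) 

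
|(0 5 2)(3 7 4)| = 3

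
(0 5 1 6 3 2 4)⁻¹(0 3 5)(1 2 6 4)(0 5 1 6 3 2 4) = (0 6 4 3)(1 5 2)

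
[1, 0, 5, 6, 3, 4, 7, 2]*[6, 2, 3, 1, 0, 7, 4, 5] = [2, 6, 7, 4, 1, 0, 5, 3]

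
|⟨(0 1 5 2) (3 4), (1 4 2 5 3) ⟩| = 360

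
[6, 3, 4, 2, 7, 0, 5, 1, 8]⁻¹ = [5, 7, 3, 1, 2, 6, 0, 4, 8]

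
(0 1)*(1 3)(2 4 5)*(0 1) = (0 3)(2 4 5)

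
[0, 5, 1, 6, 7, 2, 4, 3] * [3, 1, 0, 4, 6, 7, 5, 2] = [3, 7, 1, 5, 2, 0, 6, 4]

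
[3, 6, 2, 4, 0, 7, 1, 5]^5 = [4, 6, 2, 0, 3, 7, 1, 5]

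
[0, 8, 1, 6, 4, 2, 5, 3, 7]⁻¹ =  [0, 2, 5, 7, 4, 6, 3, 8, 1]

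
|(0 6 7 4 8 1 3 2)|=8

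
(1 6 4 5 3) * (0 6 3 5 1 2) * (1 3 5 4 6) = (0 1 5 4 3 2)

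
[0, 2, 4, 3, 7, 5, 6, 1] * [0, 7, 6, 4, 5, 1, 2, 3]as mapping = [0→0, 1→6, 2→5, 3→4, 4→3, 5→1, 6→2, 7→7]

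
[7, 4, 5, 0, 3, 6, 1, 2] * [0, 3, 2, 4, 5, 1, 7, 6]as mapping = [0→6, 1→5, 2→1, 3→0, 4→4, 5→7, 6→3, 7→2]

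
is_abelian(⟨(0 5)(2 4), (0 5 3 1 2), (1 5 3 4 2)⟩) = no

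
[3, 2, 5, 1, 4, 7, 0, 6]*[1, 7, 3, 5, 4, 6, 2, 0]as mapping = [0→5, 1→3, 2→6, 3→7, 4→4, 5→0, 6→1, 7→2]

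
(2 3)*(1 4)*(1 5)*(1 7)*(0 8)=(0 8)(1 4 5 7)(2 3)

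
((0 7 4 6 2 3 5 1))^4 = (0 2)(1 6)(3 7)(4 5)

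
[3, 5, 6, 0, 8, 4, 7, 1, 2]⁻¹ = [3, 7, 8, 0, 5, 1, 2, 6, 4]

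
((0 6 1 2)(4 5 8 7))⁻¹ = (0 2 1 6)(4 7 8 5)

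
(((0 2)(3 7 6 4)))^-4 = ()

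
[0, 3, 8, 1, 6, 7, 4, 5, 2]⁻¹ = [0, 3, 8, 1, 6, 7, 4, 5, 2]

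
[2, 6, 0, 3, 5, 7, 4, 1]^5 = [2, 1, 0, 3, 4, 5, 6, 7]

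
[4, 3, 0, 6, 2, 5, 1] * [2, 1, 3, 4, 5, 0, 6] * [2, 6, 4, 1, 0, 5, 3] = [5, 0, 4, 3, 1, 2, 6] 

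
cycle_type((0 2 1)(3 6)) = 2.3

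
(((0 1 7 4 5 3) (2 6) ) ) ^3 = (0 4) (1 5) (2 6) (3 7) 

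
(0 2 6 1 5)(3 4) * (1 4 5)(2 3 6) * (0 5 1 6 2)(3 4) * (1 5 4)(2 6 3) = (0 1 3 5 4 6 2)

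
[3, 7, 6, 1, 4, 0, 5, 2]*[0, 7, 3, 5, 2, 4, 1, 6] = [5, 6, 1, 7, 2, 0, 4, 3]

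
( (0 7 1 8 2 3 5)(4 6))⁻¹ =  (0 5 3 2 8 1 7)(4 6)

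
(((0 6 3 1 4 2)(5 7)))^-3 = (0 1)(2 3)(4 6)(5 7)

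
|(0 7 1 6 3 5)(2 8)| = 6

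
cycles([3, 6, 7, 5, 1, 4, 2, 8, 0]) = (0 3 5 4 1 6 2 7 8)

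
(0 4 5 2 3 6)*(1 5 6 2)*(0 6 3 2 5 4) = (1 4 3 5)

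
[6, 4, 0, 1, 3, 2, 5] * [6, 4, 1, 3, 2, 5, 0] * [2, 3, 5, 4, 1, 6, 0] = [2, 5, 0, 1, 4, 3, 6]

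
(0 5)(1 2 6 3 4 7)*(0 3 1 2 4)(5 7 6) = (0 7 2 5 3)(1 4 6)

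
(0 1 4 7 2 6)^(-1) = (0 6 2 7 4 1)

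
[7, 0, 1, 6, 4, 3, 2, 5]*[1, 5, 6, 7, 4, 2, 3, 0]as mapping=[0→0, 1→1, 2→5, 3→3, 4→4, 5→7, 6→6, 7→2]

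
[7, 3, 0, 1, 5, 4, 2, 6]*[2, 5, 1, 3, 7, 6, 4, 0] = [0, 3, 2, 5, 6, 7, 1, 4] 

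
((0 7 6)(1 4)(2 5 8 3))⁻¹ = (0 6 7)(1 4)(2 3 8 5)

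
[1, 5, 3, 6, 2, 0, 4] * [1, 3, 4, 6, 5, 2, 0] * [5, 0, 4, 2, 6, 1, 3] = [2, 4, 3, 5, 6, 0, 1]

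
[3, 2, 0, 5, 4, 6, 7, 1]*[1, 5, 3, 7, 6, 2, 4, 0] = [7, 3, 1, 2, 6, 4, 0, 5]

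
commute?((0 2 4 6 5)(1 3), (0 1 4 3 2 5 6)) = no:(0 2 4 6 5)(1 3)*(0 1 4 3 2 5 6) = (0 5 1 2 3 4), (0 1 4 3 2 5 6)*(0 2 4 6 5)(1 3) = (0 3 4 1 6 2)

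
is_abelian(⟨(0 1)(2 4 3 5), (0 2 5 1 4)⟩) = no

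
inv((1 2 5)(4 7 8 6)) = (1 5 2)(4 6 8 7)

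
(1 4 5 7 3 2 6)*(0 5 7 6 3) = (0 5 6 1 4 7)(2 3)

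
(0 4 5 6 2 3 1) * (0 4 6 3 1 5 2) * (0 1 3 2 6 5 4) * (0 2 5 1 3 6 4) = (0 1 2 6 3)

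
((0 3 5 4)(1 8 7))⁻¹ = (0 4 5 3)(1 7 8)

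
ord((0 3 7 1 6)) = 5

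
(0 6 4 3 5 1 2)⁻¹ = (0 2 1 5 3 4 6)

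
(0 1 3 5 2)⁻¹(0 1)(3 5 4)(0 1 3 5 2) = (1 3)(2 4 5)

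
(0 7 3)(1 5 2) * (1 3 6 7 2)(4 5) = (0 2 3)(1 4 5)(6 7)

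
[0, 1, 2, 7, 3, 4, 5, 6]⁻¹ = [0, 1, 2, 4, 5, 6, 7, 3]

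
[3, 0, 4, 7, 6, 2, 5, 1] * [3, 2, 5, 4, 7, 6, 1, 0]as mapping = [0→4, 1→3, 2→7, 3→0, 4→1, 5→5, 6→6, 7→2]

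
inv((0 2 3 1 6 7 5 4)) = (0 4 5 7 6 1 3 2)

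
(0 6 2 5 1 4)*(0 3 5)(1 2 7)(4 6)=(0 4 3 5 2)(1 6 7)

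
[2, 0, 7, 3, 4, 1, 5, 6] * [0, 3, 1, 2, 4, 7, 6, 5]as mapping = [0→1, 1→0, 2→5, 3→2, 4→4, 5→3, 6→7, 7→6]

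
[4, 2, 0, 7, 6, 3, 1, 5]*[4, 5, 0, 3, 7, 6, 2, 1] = [7, 0, 4, 1, 2, 3, 5, 6]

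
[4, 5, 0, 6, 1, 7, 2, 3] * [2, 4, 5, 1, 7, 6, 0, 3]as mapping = [0→7, 1→6, 2→2, 3→0, 4→4, 5→3, 6→5, 7→1]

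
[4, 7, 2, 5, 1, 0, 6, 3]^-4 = [1, 3, 2, 0, 7, 4, 6, 5]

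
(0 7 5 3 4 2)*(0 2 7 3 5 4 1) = (0 3 1)(4 7)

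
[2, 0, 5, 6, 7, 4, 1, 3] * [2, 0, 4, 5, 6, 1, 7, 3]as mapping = [0→4, 1→2, 2→1, 3→7, 4→3, 5→6, 6→0, 7→5]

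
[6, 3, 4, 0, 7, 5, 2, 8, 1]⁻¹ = [3, 8, 6, 1, 2, 5, 0, 4, 7]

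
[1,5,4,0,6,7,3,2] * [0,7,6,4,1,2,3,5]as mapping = [0→7,1→2,2→1,3→0,4→3,5→5,6→4,7→6]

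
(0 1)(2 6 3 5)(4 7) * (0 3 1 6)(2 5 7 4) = (0 6 1 3 7 2)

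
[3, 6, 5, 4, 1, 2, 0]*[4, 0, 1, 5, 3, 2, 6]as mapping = [0→5, 1→6, 2→2, 3→3, 4→0, 5→1, 6→4]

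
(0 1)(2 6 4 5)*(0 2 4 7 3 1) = (1 2 6 7 3)(4 5)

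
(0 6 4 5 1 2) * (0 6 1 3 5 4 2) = (0 1)(2 6)(3 5)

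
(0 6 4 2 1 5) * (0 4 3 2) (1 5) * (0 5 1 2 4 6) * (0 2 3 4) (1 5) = (0 2 5 6 4 1 3) 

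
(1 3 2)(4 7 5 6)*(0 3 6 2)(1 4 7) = (0 3)(1 6 7 5 2 4)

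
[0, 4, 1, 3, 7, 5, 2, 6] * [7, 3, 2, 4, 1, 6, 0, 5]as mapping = [0→7, 1→1, 2→3, 3→4, 4→5, 5→6, 6→2, 7→0]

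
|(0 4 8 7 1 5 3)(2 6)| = 14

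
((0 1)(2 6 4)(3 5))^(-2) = (2 6 4)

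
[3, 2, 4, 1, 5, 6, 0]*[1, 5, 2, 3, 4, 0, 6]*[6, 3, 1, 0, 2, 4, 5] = [0, 1, 2, 4, 6, 5, 3]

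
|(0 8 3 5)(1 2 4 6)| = 4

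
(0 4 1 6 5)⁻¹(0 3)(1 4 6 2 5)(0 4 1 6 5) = (0 6 1 5 2)(3 4)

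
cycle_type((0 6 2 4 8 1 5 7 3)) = 9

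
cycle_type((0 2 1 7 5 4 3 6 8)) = 9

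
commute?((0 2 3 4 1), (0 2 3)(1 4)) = no:(0 2 3 4 1) * (0 2 3)(1 4) = (0 3 1 2), (0 2 3)(1 4) * (0 2 3 4 1) = (0 3 2 4)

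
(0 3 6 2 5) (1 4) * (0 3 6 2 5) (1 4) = (0 6 5 3 2) 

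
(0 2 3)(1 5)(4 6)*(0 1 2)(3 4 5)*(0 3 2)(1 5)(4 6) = (0 3 5)(1 2 6)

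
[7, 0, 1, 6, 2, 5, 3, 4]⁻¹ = [1, 2, 4, 6, 7, 5, 3, 0]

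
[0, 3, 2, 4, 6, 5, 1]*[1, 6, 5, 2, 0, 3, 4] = [1, 2, 5, 0, 4, 3, 6]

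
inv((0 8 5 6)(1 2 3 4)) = (0 6 5 8)(1 4 3 2)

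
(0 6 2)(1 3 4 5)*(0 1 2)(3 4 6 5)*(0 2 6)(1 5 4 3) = (0 4 1 3)(2 5 6)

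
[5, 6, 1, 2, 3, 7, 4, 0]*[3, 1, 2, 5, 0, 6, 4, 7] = [6, 4, 1, 2, 5, 7, 0, 3]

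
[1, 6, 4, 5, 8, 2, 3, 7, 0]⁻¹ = [8, 0, 5, 6, 2, 3, 1, 7, 4]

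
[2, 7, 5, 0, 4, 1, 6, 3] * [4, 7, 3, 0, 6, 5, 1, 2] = [3, 2, 5, 4, 6, 7, 1, 0]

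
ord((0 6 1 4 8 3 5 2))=8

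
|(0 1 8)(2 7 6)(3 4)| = 6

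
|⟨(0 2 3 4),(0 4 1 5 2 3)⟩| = 720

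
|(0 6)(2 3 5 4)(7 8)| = 4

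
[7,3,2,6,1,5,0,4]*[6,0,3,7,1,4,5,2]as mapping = [0→2,1→7,2→3,3→5,4→0,5→4,6→6,7→1]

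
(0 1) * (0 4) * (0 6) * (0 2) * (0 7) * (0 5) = (0 1 4 6 2 7 5)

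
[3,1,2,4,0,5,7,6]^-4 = [4,1,2,0,3,5,6,7]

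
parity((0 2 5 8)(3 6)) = even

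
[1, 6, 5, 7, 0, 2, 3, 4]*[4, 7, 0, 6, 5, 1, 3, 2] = [7, 3, 1, 2, 4, 0, 6, 5]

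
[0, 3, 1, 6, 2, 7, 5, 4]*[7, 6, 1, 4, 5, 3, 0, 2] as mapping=[0→7, 1→4, 2→6, 3→0, 4→1, 5→2, 6→3, 7→5] 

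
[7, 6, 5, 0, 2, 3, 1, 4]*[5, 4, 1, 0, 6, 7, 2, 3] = [3, 2, 7, 5, 1, 0, 4, 6]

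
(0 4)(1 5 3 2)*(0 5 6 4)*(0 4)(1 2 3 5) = (0 4 1 6)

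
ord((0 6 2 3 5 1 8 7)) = 8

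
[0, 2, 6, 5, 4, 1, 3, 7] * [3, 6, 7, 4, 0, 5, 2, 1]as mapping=[0→3, 1→7, 2→2, 3→5, 4→0, 5→6, 6→4, 7→1]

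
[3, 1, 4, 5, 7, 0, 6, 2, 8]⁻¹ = [5, 1, 7, 0, 2, 3, 6, 4, 8]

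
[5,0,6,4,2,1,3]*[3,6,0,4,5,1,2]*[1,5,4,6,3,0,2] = [5,6,4,0,1,2,3]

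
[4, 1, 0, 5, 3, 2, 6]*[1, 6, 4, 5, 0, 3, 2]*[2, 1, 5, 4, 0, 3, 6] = [2, 6, 1, 4, 3, 0, 5]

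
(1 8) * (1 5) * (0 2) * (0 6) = (0 2 6)(1 8 5)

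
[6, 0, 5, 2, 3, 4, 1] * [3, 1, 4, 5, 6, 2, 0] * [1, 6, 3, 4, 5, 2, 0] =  [1, 4, 3, 5, 2, 0, 6]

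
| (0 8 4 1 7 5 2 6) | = 8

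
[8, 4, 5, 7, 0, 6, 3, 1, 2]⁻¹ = [4, 7, 8, 6, 1, 2, 5, 3, 0]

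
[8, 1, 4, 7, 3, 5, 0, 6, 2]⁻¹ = [6, 1, 8, 4, 2, 5, 7, 3, 0]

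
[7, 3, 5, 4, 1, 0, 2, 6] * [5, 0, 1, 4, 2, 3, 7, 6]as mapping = [0→6, 1→4, 2→3, 3→2, 4→0, 5→5, 6→1, 7→7]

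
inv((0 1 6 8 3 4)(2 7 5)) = (0 4 3 8 6 1)(2 5 7)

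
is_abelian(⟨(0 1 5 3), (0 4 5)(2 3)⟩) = no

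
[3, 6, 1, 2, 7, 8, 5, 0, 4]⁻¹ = [7, 2, 3, 0, 8, 6, 1, 4, 5]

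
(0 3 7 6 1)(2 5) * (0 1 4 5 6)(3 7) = (0 7)(2 6 4 5)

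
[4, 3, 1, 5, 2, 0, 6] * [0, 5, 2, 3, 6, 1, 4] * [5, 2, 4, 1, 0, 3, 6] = [6, 1, 3, 2, 4, 5, 0]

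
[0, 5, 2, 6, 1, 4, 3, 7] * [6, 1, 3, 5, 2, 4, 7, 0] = [6, 4, 3, 7, 1, 2, 5, 0]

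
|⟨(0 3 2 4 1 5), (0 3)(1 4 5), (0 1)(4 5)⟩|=720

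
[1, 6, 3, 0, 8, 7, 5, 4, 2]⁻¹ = [3, 0, 8, 2, 7, 6, 1, 5, 4]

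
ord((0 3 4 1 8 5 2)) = 7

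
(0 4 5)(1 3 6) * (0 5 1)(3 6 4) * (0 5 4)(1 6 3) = (0 1 3)(4 6 5)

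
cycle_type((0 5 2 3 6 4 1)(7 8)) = 2.7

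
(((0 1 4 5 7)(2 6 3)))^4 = (0 7 5 4 1)(2 6 3)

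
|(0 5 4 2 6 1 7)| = 7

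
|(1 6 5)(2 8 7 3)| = 12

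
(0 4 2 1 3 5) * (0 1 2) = (0 4)(1 3 5)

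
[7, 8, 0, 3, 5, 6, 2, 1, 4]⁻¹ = [2, 7, 6, 3, 8, 4, 5, 0, 1]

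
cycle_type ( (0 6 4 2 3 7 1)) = 7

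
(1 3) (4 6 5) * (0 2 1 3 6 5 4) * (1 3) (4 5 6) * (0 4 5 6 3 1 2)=(1 5 4 3 2) 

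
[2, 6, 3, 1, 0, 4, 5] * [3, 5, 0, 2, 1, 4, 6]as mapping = [0→0, 1→6, 2→2, 3→5, 4→3, 5→1, 6→4]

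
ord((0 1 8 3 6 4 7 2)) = 8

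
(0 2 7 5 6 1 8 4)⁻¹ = (0 4 8 1 6 5 7 2)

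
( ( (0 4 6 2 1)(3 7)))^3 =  (0 2 4 1 6)(3 7)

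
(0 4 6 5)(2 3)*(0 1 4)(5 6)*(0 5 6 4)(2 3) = (0 5 1)(4 6)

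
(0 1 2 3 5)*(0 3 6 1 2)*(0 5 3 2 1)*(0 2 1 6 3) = (0 6 2 3)(1 5)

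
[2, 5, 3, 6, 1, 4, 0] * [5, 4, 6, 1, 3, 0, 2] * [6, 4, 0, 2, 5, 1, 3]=[3, 6, 4, 0, 5, 2, 1]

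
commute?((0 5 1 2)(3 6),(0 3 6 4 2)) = no:(0 5 1 2)(3 6) * (0 3 6 4 2) = (0 5 1)(2 3 4),(0 3 6 4 2) * (0 5 1 2)(3 6) = (0 6 4)(1 2 5)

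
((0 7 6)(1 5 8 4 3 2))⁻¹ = (0 6 7)(1 2 3 4 8 5)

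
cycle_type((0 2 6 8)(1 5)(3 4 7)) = 2.3.4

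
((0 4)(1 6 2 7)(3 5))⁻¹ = (0 4)(1 7 2 6)(3 5)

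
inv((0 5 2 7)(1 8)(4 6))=(0 7 2 5)(1 8)(4 6)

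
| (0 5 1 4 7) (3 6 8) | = 15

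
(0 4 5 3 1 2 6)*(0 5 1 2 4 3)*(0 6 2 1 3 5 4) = (0 5 6 4 3 1)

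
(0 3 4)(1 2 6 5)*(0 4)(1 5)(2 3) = (0 2 6 1 3)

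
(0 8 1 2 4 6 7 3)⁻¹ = (0 3 7 6 4 2 1 8)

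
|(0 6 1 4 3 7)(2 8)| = 6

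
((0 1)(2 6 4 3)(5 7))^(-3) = (0 1)(2 6 4 3)(5 7)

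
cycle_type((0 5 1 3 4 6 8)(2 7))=2.7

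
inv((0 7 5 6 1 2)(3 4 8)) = (0 2 1 6 5 7)(3 8 4)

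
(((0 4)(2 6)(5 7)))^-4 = ()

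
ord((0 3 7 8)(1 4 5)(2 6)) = 12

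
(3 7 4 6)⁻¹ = (3 6 4 7)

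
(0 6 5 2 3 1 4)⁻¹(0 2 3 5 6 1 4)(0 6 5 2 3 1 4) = (0 6 3 1 2 5 4)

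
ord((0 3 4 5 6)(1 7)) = 10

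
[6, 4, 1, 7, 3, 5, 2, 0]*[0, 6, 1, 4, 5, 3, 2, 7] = [2, 5, 6, 7, 4, 3, 1, 0]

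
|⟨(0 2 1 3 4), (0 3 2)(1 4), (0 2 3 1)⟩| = 120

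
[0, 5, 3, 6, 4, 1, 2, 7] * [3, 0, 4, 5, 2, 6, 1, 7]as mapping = [0→3, 1→6, 2→5, 3→1, 4→2, 5→0, 6→4, 7→7]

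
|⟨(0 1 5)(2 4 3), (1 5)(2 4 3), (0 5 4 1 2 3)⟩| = 720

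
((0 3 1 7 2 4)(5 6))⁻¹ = (0 4 2 7 1 3)(5 6)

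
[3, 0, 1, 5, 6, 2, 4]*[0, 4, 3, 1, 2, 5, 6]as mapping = [0→1, 1→0, 2→4, 3→5, 4→6, 5→3, 6→2]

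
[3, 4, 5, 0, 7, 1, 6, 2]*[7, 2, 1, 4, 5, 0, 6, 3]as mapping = [0→4, 1→5, 2→0, 3→7, 4→3, 5→2, 6→6, 7→1]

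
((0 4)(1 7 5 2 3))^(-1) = (0 4)(1 3 2 5 7)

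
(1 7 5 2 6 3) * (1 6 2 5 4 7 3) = (1 3 6)(4 7)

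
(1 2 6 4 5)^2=(1 6 5 2 4)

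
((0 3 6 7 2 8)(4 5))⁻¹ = (0 8 2 7 6 3)(4 5)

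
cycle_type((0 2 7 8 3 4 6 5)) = 8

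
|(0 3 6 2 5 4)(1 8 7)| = 6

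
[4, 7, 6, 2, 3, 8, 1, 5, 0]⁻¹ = [8, 6, 3, 4, 0, 7, 2, 1, 5]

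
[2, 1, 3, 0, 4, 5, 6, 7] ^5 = [3, 1, 0, 2, 4, 5, 6, 7] 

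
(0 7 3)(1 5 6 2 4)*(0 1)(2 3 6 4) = (0 7 6 3 1 5 4)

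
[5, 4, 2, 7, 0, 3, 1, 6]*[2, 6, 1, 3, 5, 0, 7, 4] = [0, 5, 1, 4, 2, 3, 6, 7]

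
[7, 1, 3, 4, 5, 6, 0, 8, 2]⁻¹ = [6, 1, 8, 2, 3, 4, 5, 0, 7]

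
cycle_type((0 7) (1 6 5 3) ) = 2.4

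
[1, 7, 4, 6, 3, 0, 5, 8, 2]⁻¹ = [5, 0, 8, 4, 2, 6, 3, 1, 7]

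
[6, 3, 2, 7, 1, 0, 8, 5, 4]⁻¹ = [5, 4, 2, 1, 8, 7, 0, 3, 6]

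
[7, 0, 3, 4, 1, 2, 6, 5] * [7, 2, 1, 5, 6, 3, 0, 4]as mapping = [0→4, 1→7, 2→5, 3→6, 4→2, 5→1, 6→0, 7→3]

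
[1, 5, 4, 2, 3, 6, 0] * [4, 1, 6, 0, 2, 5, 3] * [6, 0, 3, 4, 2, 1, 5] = [0, 1, 3, 5, 6, 4, 2]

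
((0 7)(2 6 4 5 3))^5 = (0 7)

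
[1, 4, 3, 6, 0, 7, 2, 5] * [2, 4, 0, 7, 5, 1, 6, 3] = [4, 5, 7, 6, 2, 3, 0, 1]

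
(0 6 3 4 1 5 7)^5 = (0 5 4 6 7 1 3)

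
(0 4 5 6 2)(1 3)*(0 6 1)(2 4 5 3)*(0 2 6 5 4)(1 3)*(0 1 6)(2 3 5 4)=(0 2 4 6 1)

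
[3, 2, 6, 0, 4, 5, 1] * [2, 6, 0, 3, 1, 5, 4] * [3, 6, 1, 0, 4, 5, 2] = [0, 3, 4, 1, 6, 5, 2]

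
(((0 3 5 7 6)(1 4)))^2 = (0 5 6 3 7)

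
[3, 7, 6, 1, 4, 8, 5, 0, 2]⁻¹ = [7, 3, 8, 0, 4, 6, 2, 1, 5]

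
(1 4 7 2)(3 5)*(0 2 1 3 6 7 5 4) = (0 2 3 4 5 6 7 1)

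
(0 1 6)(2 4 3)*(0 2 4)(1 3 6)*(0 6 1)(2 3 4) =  (0 4 1)(2 6 3)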